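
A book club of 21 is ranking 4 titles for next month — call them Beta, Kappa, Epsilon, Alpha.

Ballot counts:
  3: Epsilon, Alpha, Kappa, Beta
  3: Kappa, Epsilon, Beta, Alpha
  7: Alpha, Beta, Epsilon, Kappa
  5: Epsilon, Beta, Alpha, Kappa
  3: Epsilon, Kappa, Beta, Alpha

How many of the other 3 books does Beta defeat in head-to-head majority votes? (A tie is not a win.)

2

Beta against each rival (21 members):
Beta vs Kappa: 7+5 = 12 for Beta, 9 for Kappa — Beta by 12–9.
Beta vs Epsilon: Epsilon wins 14–7.
Beta vs Alpha: 3+5+3 = 11 for Beta, 10 for Alpha — Beta by 11–10.
Beta beats Kappa, Alpha; loses to Epsilon — 2 pairwise wins.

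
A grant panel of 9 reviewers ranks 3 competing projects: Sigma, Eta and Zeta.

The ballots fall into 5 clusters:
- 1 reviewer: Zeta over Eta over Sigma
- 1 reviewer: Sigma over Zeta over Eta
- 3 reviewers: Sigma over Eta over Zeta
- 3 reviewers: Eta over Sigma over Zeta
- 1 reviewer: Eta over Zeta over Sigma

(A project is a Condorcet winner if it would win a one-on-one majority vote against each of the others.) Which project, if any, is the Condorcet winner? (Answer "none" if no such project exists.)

Eta

Pairwise majorities:
Sigma–Eta: Eta 5–4.
Sigma vs Zeta: 1+3+3 = 7 for Sigma, 2 for Zeta — Sigma by 7–2.
Eta vs Zeta: Eta wins 7–2.
Eta beats each of Sigma, Zeta — Eta is the Condorcet winner.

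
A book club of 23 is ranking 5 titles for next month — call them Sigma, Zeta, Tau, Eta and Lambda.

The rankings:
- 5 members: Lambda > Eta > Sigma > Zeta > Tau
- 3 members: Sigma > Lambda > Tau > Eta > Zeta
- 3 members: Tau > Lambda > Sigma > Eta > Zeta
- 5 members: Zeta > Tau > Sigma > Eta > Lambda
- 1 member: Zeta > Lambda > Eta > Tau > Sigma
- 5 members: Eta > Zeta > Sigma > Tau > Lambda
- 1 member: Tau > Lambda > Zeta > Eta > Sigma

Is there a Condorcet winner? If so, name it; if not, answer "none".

Check each pair by majority over 23 ballots:
Sigma vs Zeta: 11 to 12, Zeta.
Sigma vs Tau: 5+3+5 = 13 for Sigma, 10 for Tau — Sigma by 13–10.
Sigma vs Eta: Sigma is ranked higher on 3+3+5 = 11 ballots, Eta on 12. Eta wins 12–11.
Sigma vs Lambda: 13 to 10, Sigma.
Zeta vs Tau: 16 to 7, Zeta.
Zeta vs Eta: 7 to 16, Eta.
Zeta vs Lambda: Zeta preferred on 5+1+5 = 11 ballots; Lambda wins 12–11.
Tau vs Eta: Tau preferred on 3+3+5+1 = 12 ballots; Tau wins 12–11.
Tau vs Lambda: 3+5+5+1 = 14 for Tau, 9 for Lambda — Tau by 14–9.
Eta vs Lambda: Eta is ranked higher on 5+5 = 10 ballots, Lambda on 13. Lambda wins 13–10.
Each book drops at least one matchup (Sigma loses to Zeta; Zeta loses to Eta; Tau loses to Sigma; Eta loses to Tau; Lambda loses to Sigma); the cycle Sigma → Tau → Eta → Sigma rules out a Condorcet winner.

none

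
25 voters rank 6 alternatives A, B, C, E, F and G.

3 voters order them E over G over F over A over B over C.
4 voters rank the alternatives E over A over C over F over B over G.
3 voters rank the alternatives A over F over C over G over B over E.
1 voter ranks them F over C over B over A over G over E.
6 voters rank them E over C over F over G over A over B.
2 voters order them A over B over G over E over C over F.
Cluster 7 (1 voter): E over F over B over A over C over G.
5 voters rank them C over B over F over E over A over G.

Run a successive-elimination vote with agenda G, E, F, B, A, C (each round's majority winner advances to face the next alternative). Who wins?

Round 1: G vs E — 6–19, E advances.
Round 2: E vs F — 16–9, E advances.
Round 3: E vs B — 14–11, E advances.
Round 4: E vs A — 19–6, E advances.
Round 5: E vs C — 16–9, E advances.
E survives the agenda.

E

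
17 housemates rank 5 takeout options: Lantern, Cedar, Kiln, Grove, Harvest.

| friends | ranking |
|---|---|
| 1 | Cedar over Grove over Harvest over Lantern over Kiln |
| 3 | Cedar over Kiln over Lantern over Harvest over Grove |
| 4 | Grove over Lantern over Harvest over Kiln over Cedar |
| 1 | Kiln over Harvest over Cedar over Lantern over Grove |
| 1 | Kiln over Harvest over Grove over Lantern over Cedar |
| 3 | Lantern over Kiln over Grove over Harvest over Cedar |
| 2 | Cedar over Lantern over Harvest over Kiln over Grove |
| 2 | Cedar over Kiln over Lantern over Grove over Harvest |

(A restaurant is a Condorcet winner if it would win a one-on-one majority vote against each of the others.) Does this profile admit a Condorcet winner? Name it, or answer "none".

Pairwise majorities:
Lantern vs Cedar: 4+1+3 = 8 for Lantern, 9 for Cedar — Cedar by 9–8.
Lantern vs Kiln: Lantern, 10–7.
Lantern vs Grove: Lantern wins 11–6.
Lantern–Harvest: Lantern 14–3.
Cedar vs Kiln: Cedar preferred on 1+3+2+2 = 8 ballots; Kiln wins 9–8.
Cedar vs Grove: Cedar wins 9–8.
Cedar vs Harvest: Cedar preferred on 1+3+2+2 = 8 ballots; Harvest wins 9–8.
Kiln vs Grove: Kiln wins 12–5.
Kiln vs Harvest: 10 to 7, Kiln.
Grove vs Harvest: Grove wins 10–7.
Every restaurant loses at least once (Lantern loses to Cedar; Cedar loses to Kiln; Kiln loses to Lantern; Grove loses to Lantern; Harvest loses to Lantern). The majority relation contains the cycle Lantern → Kiln → Cedar → Lantern, so there is no Condorcet winner.

none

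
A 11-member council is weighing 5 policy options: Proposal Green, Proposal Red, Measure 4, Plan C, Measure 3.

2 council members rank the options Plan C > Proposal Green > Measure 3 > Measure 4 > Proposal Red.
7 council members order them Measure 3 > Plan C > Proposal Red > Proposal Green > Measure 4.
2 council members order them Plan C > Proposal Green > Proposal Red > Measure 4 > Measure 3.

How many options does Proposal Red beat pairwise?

2

Proposal Red against each rival (11 council members):
Proposal Red vs Proposal Green: Proposal Red wins 7–4.
Proposal Red vs Measure 4: Proposal Red wins 9–2.
Proposal Red vs Plan C: 0 to 11, Plan C.
Proposal Red vs Measure 3: 2 for Proposal Red, 9 for Measure 3 — Measure 3 by 9–2.
Proposal Red beats Proposal Green, Measure 4; loses to Plan C, Measure 3 — 2 pairwise wins.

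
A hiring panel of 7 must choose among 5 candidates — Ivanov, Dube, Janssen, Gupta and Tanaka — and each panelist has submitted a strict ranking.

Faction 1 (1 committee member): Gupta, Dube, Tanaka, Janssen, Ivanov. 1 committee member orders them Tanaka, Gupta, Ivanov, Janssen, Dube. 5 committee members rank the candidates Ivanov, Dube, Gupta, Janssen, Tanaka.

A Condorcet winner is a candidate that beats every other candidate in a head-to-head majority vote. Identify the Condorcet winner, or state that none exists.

Pairwise majorities:
Ivanov–Dube: Ivanov 6–1.
Ivanov vs Janssen: Ivanov, 6–1.
Ivanov vs Gupta: Ivanov, 5–2.
Ivanov–Tanaka: Ivanov 5–2.
Dube–Janssen: Dube 6–1.
Dube vs Gupta: Dube, 5–2.
Dube vs Tanaka: Dube, 6–1.
Janssen vs Gupta: Gupta wins 7–0.
Janssen vs Tanaka: Janssen, 5–2.
Gupta vs Tanaka: Gupta wins 6–1.
Ivanov wins every pairwise contest, so Ivanov is the Condorcet winner.

Ivanov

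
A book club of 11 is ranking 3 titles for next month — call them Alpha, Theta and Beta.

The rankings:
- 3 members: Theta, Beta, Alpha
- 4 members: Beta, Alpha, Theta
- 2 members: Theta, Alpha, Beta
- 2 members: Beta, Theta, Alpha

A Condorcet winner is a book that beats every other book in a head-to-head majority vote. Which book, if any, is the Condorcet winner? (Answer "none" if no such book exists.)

Beta

Check each pair by majority over 11 ballots:
Alpha vs Theta: Alpha preferred on 4 ballots; Theta wins 7–4.
Alpha vs Beta: 2 to 9, Beta.
Theta vs Beta: Theta preferred on 3+2 = 5 ballots; Beta wins 6–5.
Beta defeats every rival head-to-head and is the Condorcet winner.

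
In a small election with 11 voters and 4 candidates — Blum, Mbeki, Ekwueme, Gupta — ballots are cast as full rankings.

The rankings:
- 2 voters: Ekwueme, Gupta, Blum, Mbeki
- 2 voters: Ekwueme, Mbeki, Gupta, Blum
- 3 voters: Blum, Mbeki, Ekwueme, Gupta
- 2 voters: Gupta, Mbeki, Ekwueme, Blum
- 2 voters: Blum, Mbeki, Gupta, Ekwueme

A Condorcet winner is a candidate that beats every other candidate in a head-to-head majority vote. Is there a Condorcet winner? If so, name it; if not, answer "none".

none

Head-to-head results (11 voters):
Blum vs Mbeki: Blum wins 7–4.
Blum–Ekwueme: Ekwueme 6–5.
Blum vs Gupta: Gupta, 6–5.
Mbeki–Ekwueme: Mbeki 7–4.
Mbeki vs Gupta: Mbeki, 7–4.
Ekwueme vs Gupta: Ekwueme wins 7–4.
Each candidate drops at least one matchup (Blum loses to Ekwueme; Mbeki loses to Blum; Ekwueme loses to Mbeki; Gupta loses to Mbeki); the cycle Blum beats Mbeki beats Ekwueme beats Blum rules out a Condorcet winner.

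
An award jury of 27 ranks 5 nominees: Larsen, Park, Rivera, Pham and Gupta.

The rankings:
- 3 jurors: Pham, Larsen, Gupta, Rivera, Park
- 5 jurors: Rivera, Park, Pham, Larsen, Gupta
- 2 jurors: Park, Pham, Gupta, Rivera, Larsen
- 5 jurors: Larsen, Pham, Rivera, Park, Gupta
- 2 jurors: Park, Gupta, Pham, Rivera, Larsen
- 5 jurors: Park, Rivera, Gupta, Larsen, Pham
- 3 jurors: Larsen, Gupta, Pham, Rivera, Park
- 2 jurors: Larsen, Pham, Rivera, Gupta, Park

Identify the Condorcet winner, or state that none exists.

none

Head-to-head results (27 jurors):
Larsen vs Park: Larsen preferred on 3+5+3+2 = 13 ballots; Park wins 14–13.
Larsen vs Rivera: 13 to 14, Rivera.
Larsen vs Pham: 5+5+3+2 = 15 for Larsen, 12 for Pham — Larsen by 15–12.
Larsen vs Gupta: Larsen preferred on 3+5+5+3+2 = 18 ballots; Larsen wins 18–9.
Park vs Rivera: Park is ranked higher on 2+2+5 = 9 ballots, Rivera on 18. Rivera wins 18–9.
Park vs Pham: Park preferred on 5+2+2+5 = 14 ballots; Park wins 14–13.
Park vs Gupta: Park is ranked higher on 5+2+5+2+5 = 19 ballots, Gupta on 8. Park wins 19–8.
Rivera vs Pham: Rivera is ranked higher on 5+5 = 10 ballots, Pham on 17. Pham wins 17–10.
Rivera vs Gupta: Rivera preferred on 5+5+5+2 = 17 ballots; Rivera wins 17–10.
Pham vs Gupta: 3+5+2+5+2 = 17 for Pham, 10 for Gupta — Pham by 17–10.
Every nominee loses at least once (Larsen loses to Park; Park loses to Rivera; Rivera loses to Pham; Pham loses to Larsen; Gupta loses to Larsen). The majority relation contains the cycle Larsen beats Pham beats Rivera beats Larsen, so there is no Condorcet winner.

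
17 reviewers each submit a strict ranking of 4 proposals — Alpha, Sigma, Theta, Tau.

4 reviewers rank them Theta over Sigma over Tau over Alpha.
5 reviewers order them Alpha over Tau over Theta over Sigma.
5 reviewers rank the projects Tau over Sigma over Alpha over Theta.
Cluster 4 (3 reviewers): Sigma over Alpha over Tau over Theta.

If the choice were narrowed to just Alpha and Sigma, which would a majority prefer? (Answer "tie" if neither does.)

Ballots ranking Alpha above Sigma: 5.
Ballots ranking Sigma above Alpha: 17 − 5 = 12.
Sigma wins the head-to-head 12–5.

Sigma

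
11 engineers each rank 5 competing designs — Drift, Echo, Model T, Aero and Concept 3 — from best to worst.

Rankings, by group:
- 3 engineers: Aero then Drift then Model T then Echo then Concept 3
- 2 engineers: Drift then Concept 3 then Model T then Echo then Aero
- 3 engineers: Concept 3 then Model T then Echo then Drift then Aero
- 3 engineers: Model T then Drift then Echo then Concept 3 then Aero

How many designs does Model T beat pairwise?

Model T against each rival (11 engineers):
Model T vs Drift: Model T, 6–5.
Model T vs Echo: 3+2+3+3 = 11 for Model T, 0 for Echo — Model T by 11–0.
Model T vs Aero: 2+3+3 = 8 for Model T, 3 for Aero — Model T by 8–3.
Model T vs Concept 3: Model T preferred on 3+3 = 6 ballots; Model T wins 6–5.
Model T beats Drift, Echo, Aero, Concept 3 — 4 pairwise wins.

4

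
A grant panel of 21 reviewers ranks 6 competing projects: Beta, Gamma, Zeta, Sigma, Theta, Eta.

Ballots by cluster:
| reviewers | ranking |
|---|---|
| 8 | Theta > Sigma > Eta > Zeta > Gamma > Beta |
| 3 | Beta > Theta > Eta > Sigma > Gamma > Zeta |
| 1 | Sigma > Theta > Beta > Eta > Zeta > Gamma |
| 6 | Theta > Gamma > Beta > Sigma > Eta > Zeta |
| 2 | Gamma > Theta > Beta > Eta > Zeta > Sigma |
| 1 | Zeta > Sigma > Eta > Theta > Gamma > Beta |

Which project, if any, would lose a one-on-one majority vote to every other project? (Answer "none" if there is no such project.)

Head-to-head results (21 reviewers):
Beta vs Gamma: 4 to 17, Gamma.
Beta vs Zeta: Beta, 12–9.
Beta vs Sigma: Beta is ranked higher on 3+6+2 = 11 ballots, Sigma on 10. Beta wins 11–10.
Beta vs Theta: 3 to 18, Theta.
Beta vs Eta: Beta wins 12–9.
Gamma vs Zeta: Gamma is ranked higher on 3+6+2 = 11 ballots, Zeta on 10. Gamma wins 11–10.
Gamma vs Sigma: 6+2 = 8 for Gamma, 13 for Sigma — Sigma by 13–8.
Gamma vs Theta: Gamma preferred on 2 ballots; Theta wins 19–2.
Gamma–Eta: Eta 13–8.
Zeta vs Sigma: 3 to 18, Sigma.
Zeta–Theta: Theta 20–1.
Zeta vs Eta: Zeta preferred on 1 ballot; Eta wins 20–1.
Sigma vs Theta: Theta wins 19–2.
Sigma vs Eta: Sigma wins 16–5.
Theta–Eta: Theta 20–1.
Zeta is beaten in every head-to-head and is the Condorcet loser.

Zeta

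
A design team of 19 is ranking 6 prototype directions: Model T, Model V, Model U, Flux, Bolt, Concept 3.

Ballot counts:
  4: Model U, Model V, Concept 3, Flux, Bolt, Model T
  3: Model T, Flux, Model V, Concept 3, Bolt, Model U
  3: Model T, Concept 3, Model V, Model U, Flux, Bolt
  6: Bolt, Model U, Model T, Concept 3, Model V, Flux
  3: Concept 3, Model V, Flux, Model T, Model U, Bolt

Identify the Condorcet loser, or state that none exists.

none

Pairwise majorities:
Model T vs Model V: 12 to 7, Model T.
Model T vs Model U: Model U wins 10–9.
Model T vs Flux: Model T is ranked higher on 3+3+6 = 12 ballots, Flux on 7. Model T wins 12–7.
Model T vs Bolt: Model T is ranked higher on 3+3+3 = 9 ballots, Bolt on 10. Bolt wins 10–9.
Model T–Concept 3: Model T 12–7.
Model V vs Model U: 9 to 10, Model U.
Model V vs Flux: 16 to 3, Model V.
Model V vs Bolt: Model V, 13–6.
Model V vs Concept 3: 4+3 = 7 for Model V, 12 for Concept 3 — Concept 3 by 12–7.
Model U–Flux: Model U 13–6.
Model U vs Bolt: Model U wins 10–9.
Model U vs Concept 3: Model U wins 10–9.
Flux vs Bolt: 4+3+3+3 = 13 for Flux, 6 for Bolt — Flux by 13–6.
Flux vs Concept 3: Flux is ranked higher on 3 ballots, Concept 3 on 16. Concept 3 wins 16–3.
Bolt vs Concept 3: 6 to 13, Concept 3.
Every design wins at least one matchup (Model T beats Model V; Model V beats Flux; Model U beats Model T; Flux beats Bolt; Bolt beats Model T; Concept 3 beats Model V), so there is no Condorcet loser.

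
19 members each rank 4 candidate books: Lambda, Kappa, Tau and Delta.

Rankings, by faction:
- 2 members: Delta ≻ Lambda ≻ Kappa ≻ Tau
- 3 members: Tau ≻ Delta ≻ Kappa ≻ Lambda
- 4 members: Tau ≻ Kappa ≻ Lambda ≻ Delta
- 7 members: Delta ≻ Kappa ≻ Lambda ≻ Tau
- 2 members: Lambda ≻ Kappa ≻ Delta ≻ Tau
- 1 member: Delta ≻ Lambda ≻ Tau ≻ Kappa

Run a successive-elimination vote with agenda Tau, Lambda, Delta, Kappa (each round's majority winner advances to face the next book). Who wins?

Round 1: Tau vs Lambda — 7–12, Lambda advances.
Round 2: Lambda vs Delta — 6–13, Delta advances.
Round 3: Delta vs Kappa — 13–6, Delta advances.
Delta survives the agenda.

Delta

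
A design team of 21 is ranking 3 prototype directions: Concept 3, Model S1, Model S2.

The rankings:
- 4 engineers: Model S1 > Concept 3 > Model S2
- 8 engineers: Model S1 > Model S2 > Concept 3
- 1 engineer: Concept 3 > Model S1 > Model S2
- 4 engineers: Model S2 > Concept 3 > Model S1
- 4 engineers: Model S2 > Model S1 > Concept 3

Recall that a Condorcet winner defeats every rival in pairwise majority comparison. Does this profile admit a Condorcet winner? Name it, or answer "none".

Pairwise majorities:
Concept 3 vs Model S1: 5 to 16, Model S1.
Concept 3 vs Model S2: 4+1 = 5 for Concept 3, 16 for Model S2 — Model S2 by 16–5.
Model S1 vs Model S2: 4+8+1 = 13 for Model S1, 8 for Model S2 — Model S1 by 13–8.
Model S1 wins every pairwise contest, so Model S1 is the Condorcet winner.

Model S1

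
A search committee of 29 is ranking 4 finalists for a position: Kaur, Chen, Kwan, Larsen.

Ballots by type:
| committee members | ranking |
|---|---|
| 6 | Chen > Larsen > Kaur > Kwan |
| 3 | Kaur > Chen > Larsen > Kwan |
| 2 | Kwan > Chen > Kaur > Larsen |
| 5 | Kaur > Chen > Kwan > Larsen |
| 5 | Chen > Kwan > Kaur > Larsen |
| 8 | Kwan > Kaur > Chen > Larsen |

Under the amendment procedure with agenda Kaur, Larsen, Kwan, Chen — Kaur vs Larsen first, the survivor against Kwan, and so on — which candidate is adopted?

Round 1: Kaur vs Larsen — 23–6, Kaur advances.
Round 2: Kaur vs Kwan — 14–15, Kwan advances.
Round 3: Kwan vs Chen — 10–19, Chen advances.
Chen survives the agenda.

Chen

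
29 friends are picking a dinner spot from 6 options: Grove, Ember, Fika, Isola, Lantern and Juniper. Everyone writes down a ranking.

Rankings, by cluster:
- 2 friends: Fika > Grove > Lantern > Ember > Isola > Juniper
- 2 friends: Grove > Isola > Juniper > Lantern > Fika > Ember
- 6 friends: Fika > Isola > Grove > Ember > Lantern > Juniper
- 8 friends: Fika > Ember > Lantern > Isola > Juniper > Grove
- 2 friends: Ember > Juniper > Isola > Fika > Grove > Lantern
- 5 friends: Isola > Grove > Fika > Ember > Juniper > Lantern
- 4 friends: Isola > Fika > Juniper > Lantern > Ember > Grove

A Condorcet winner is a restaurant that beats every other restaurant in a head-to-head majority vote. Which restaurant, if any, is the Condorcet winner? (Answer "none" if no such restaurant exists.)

Fika

Head-to-head results (29 friends):
Grove vs Ember: 2+2+6+5 = 15 for Grove, 14 for Ember — Grove by 15–14.
Grove–Fika: Fika 22–7.
Grove vs Isola: Grove preferred on 2+2 = 4 ballots; Isola wins 25–4.
Grove–Lantern: Grove 17–12.
Grove vs Juniper: Grove wins 15–14.
Ember vs Fika: Ember preferred on 2 ballots; Fika wins 27–2.
Ember vs Isola: Ember preferred on 2+8+2 = 12 ballots; Isola wins 17–12.
Ember vs Lantern: 6+8+2+5 = 21 for Ember, 8 for Lantern — Ember by 21–8.
Ember vs Juniper: 2+6+8+2+5 = 23 for Ember, 6 for Juniper — Ember by 23–6.
Fika vs Isola: Fika preferred on 2+6+8 = 16 ballots; Fika wins 16–13.
Fika vs Lantern: 27 to 2, Fika.
Fika vs Juniper: 2+6+8+5+4 = 25 for Fika, 4 for Juniper — Fika by 25–4.
Isola vs Lantern: Isola, 19–10.
Isola vs Juniper: Isola wins 27–2.
Lantern vs Juniper: 2+6+8 = 16 for Lantern, 13 for Juniper — Lantern by 16–13.
Fika beats each of Grove, Ember, Isola, Lantern, Juniper — Fika is the Condorcet winner.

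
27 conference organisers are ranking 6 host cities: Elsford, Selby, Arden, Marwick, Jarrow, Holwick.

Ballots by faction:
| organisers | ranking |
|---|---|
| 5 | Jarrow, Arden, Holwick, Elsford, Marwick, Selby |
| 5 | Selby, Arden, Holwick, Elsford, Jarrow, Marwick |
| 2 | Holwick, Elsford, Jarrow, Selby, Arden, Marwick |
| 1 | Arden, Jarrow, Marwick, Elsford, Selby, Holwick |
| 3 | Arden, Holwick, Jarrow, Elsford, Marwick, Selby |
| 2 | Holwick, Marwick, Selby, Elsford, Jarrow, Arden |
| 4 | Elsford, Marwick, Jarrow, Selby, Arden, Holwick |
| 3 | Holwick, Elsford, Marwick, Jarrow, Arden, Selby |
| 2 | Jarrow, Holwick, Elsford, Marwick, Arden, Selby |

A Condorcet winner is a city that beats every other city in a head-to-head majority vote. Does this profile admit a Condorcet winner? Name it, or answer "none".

none

Pairwise majorities:
Elsford–Selby: Elsford 20–7.
Elsford–Arden: Arden 14–13.
Elsford vs Marwick: Elsford wins 24–3.
Elsford vs Jarrow: Elsford, 16–11.
Elsford–Holwick: Holwick 22–5.
Selby vs Arden: Arden, 14–13.
Selby–Marwick: Marwick 20–7.
Selby vs Jarrow: Jarrow wins 20–7.
Selby–Holwick: Holwick 17–10.
Arden–Marwick: Arden 16–11.
Arden–Jarrow: Jarrow 18–9.
Arden–Holwick: Arden 18–9.
Marwick vs Jarrow: Jarrow, 18–9.
Marwick vs Holwick: Holwick wins 22–5.
Jarrow–Holwick: Holwick 15–12.
No city is unbeaten: Elsford loses to Arden; Selby loses to Elsford; Arden loses to Jarrow; Marwick loses to Elsford; Jarrow loses to Elsford; Holwick loses to Arden. In particular Elsford beats Jarrow beats Arden beats Elsford is a majority cycle — no Condorcet winner exists.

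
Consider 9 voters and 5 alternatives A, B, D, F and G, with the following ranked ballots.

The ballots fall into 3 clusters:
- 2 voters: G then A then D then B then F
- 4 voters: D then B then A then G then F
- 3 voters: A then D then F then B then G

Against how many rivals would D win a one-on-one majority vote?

3

D against each rival (9 voters):
D vs A: D preferred on 4 ballots; A wins 5–4.
D vs B: D wins 9–0.
D vs F: 2+4+3 = 9 for D, 0 for F — D by 9–0.
D vs G: D, 7–2.
D beats B, F, G; loses to A — 3 pairwise wins.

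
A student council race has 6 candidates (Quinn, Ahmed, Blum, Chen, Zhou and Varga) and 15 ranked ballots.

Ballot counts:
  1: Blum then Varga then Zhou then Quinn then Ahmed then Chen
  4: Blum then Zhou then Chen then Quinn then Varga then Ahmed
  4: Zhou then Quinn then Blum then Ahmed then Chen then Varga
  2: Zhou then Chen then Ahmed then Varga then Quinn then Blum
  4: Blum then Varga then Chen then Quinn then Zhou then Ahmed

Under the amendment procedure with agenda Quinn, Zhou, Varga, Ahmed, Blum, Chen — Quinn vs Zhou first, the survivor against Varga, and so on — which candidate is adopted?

Blum

Round 1: Quinn vs Zhou — 4–11, Zhou advances.
Round 2: Zhou vs Varga — 10–5, Zhou advances.
Round 3: Zhou vs Ahmed — 15–0, Zhou advances.
Round 4: Zhou vs Blum — 6–9, Blum advances.
Round 5: Blum vs Chen — 13–2, Blum advances.
The agenda winner is Blum.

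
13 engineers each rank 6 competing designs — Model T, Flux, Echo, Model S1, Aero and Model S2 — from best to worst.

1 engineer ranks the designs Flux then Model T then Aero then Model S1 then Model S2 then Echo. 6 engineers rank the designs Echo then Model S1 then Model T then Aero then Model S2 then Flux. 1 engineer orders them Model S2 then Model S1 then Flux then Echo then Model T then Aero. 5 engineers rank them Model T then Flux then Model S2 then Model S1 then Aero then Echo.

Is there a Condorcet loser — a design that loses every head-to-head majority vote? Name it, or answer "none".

none

Head-to-head results (13 engineers):
Model T vs Flux: Model T, 11–2.
Model T vs Echo: Echo, 7–6.
Model T vs Model S1: 1+5 = 6 for Model T, 7 for Model S1 — Model S1 by 7–6.
Model T vs Aero: Model T is ranked higher on 1+6+1+5 = 13 ballots, Aero on 0. Model T wins 13–0.
Model T vs Model S2: Model T wins 12–1.
Flux vs Echo: 1+1+5 = 7 for Flux, 6 for Echo — Flux by 7–6.
Flux vs Model S1: Model S1, 7–6.
Flux vs Aero: 1+1+5 = 7 for Flux, 6 for Aero — Flux by 7–6.
Flux vs Model S2: Model S2, 7–6.
Echo vs Model S1: Model S1 wins 7–6.
Echo vs Aero: Echo preferred on 6+1 = 7 ballots; Echo wins 7–6.
Echo vs Model S2: Echo preferred on 6 ballots; Model S2 wins 7–6.
Model S1 vs Aero: Model S1 wins 12–1.
Model S1 vs Model S2: Model S1, 7–6.
Aero vs Model S2: Aero, 7–6.
Every design wins at least one matchup (Model T beats Flux; Flux beats Echo; Echo beats Model T; Model S1 beats Model T; Aero beats Model S2; Model S2 beats Flux), so there is no Condorcet loser.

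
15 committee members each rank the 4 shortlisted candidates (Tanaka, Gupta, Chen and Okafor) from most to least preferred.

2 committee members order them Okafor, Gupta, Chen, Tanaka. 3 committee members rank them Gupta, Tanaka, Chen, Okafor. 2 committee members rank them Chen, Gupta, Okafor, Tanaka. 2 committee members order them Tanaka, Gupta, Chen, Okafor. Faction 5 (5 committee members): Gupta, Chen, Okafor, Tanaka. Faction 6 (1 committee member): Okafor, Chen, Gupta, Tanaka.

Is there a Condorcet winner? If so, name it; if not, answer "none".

Gupta

Head-to-head results (15 committee members):
Tanaka–Gupta: Gupta 13–2.
Tanaka–Chen: Chen 10–5.
Tanaka vs Okafor: Okafor wins 10–5.
Gupta vs Chen: Gupta, 12–3.
Gupta vs Okafor: Gupta, 12–3.
Chen–Okafor: Chen 12–3.
Gupta defeats every rival head-to-head and is the Condorcet winner.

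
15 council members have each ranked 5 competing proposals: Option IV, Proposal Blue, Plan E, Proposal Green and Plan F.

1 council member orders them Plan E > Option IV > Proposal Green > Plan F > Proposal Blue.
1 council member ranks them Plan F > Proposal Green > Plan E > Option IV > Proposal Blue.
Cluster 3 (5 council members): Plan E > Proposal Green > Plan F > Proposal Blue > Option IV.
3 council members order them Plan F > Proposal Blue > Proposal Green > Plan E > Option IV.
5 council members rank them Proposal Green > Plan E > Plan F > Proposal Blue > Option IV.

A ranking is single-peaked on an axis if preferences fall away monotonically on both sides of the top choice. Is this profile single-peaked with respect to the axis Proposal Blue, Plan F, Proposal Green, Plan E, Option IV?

Axis positions: Proposal Blue=1, Plan F=2, Proposal Green=3, Plan E=4, Option IV=5.
Cluster 1 (peak Plan E at position 4): ranking walks positions 4-5-3-2-1, expanding outward from the peak — single-peaked.
Cluster 2 (peak Plan F at position 2): ranking walks positions 2-3-4-5-1, expanding outward from the peak — single-peaked.
Cluster 3 (peak Plan E at position 4): ranking walks positions 4-3-2-1-5, expanding outward from the peak — single-peaked.
Cluster 4 (peak Plan F at position 2): ranking walks positions 2-1-3-4-5, expanding outward from the peak — single-peaked.
Cluster 5 (peak Proposal Green at position 3): ranking walks positions 3-4-2-1-5, expanding outward from the peak — single-peaked.
Every ranking is single-peaked on this axis.

yes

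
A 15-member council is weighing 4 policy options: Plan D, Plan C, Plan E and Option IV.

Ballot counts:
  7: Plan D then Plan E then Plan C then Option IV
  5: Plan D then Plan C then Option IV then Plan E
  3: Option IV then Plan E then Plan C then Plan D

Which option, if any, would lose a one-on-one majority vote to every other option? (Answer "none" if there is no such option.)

none

Pairwise majorities:
Plan D vs Plan C: Plan D wins 12–3.
Plan D–Plan E: Plan D 12–3.
Plan D vs Option IV: Plan D wins 12–3.
Plan C vs Plan E: Plan C is ranked higher on 5 ballots, Plan E on 10. Plan E wins 10–5.
Plan C vs Option IV: Plan C, 12–3.
Plan E vs Option IV: Plan E is ranked higher on 7 ballots, Option IV on 8. Option IV wins 8–7.
Each option has at least one pairwise win (Plan D beats Plan C; Plan C beats Option IV; Plan E beats Plan C; Option IV beats Plan E) — no Condorcet loser.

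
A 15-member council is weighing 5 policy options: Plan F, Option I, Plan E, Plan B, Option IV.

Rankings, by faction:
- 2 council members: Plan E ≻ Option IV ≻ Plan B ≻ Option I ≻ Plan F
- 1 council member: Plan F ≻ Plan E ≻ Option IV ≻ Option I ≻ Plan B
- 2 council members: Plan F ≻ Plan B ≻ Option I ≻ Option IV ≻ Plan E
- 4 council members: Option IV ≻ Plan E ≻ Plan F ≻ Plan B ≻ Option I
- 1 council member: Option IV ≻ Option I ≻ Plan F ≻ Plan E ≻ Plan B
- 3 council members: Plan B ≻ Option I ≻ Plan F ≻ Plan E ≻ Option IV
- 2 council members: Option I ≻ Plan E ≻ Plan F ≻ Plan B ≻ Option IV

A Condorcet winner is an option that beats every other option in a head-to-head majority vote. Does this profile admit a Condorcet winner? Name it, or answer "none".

Head-to-head results (15 council members):
Plan F vs Option I: Option I, 8–7.
Plan F vs Plan E: Plan E, 8–7.
Plan F–Plan B: Plan F 10–5.
Plan F vs Option IV: Plan F, 8–7.
Option I–Plan E: Option I 8–7.
Option I–Plan B: Plan B 11–4.
Option I vs Option IV: Option IV, 8–7.
Plan E–Plan B: Plan E 10–5.
Plan E vs Option IV: Plan E, 8–7.
Plan B vs Option IV: Option IV, 8–7.
Each option drops at least one matchup (Plan F loses to Option I; Option I loses to Plan B; Plan E loses to Option I; Plan B loses to Plan F; Option IV loses to Plan F); the cycle Plan F > Plan B > Option I > Plan F rules out a Condorcet winner.

none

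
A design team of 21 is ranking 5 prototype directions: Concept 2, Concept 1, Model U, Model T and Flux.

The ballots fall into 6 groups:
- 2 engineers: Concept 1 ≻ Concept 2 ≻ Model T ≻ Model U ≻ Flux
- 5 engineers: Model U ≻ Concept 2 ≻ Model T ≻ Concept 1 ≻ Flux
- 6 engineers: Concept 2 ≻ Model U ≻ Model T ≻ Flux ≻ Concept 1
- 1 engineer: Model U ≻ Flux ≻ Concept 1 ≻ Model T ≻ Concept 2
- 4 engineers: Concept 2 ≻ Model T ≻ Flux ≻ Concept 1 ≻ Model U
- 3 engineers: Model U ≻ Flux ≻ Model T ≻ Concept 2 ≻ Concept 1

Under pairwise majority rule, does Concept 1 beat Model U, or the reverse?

Model U

Ballots ranking Concept 1 above Model U: 2 + 4 = 6.
Ballots ranking Model U above Concept 1: 21 − 6 = 15.
Model U wins the head-to-head 15–6.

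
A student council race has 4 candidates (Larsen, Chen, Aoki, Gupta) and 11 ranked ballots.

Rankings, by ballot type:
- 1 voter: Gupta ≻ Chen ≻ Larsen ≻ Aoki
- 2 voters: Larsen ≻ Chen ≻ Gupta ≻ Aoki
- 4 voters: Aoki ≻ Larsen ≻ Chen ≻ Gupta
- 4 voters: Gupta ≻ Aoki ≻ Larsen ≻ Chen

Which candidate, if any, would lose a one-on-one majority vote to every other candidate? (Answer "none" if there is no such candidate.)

none

Head-to-head results (11 voters):
Larsen vs Chen: Larsen preferred on 2+4+4 = 10 ballots; Larsen wins 10–1.
Larsen vs Aoki: Larsen is ranked higher on 1+2 = 3 ballots, Aoki on 8. Aoki wins 8–3.
Larsen vs Gupta: 6 to 5, Larsen.
Chen vs Aoki: Aoki wins 8–3.
Chen vs Gupta: Chen, 6–5.
Aoki vs Gupta: Gupta wins 7–4.
Every candidate wins at least one matchup (Larsen beats Chen; Chen beats Gupta; Aoki beats Larsen; Gupta beats Aoki), so there is no Condorcet loser.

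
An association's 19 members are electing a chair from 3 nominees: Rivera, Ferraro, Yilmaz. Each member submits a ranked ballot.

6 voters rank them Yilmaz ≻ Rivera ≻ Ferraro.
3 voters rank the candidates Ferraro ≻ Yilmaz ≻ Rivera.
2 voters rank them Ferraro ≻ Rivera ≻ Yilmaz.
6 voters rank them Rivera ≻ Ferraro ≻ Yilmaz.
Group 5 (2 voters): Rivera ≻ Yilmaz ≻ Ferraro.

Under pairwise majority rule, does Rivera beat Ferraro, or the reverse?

Ballots ranking Rivera above Ferraro: 6 + 6 + 2 = 14.
Ballots ranking Ferraro above Rivera: 19 − 14 = 5.
Rivera wins the head-to-head 14–5.

Rivera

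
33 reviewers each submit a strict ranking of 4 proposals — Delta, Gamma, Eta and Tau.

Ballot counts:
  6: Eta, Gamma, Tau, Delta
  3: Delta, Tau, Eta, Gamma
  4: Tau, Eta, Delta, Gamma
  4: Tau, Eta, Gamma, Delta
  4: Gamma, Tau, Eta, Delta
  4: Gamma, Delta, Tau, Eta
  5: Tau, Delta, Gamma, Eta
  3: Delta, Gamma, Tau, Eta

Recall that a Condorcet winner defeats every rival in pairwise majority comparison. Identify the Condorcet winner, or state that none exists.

none

Pairwise majorities:
Delta vs Gamma: 3+4+5+3 = 15 for Delta, 18 for Gamma — Gamma by 18–15.
Delta vs Eta: Delta is ranked higher on 3+4+5+3 = 15 ballots, Eta on 18. Eta wins 18–15.
Delta vs Tau: 3+4+3 = 10 for Delta, 23 for Tau — Tau by 23–10.
Gamma–Eta: Eta 17–16.
Gamma vs Tau: 17 to 16, Gamma.
Eta vs Tau: Eta preferred on 6 ballots; Tau wins 27–6.
No project is unbeaten: Delta loses to Gamma; Gamma loses to Eta; Eta loses to Tau; Tau loses to Gamma. In particular Gamma → Tau → Eta → Gamma is a majority cycle — no Condorcet winner exists.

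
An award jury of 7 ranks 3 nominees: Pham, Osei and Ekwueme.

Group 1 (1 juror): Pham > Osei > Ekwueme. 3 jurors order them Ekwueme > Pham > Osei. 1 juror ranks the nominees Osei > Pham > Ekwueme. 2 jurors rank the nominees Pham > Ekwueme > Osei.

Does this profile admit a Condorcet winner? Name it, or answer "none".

Check each pair by majority over 7 ballots:
Pham vs Osei: Pham preferred on 1+3+2 = 6 ballots; Pham wins 6–1.
Pham vs Ekwueme: 4 to 3, Pham.
Osei vs Ekwueme: Osei is ranked higher on 1+1 = 2 ballots, Ekwueme on 5. Ekwueme wins 5–2.
Only Pham has no losses; Pham is the Condorcet winner.

Pham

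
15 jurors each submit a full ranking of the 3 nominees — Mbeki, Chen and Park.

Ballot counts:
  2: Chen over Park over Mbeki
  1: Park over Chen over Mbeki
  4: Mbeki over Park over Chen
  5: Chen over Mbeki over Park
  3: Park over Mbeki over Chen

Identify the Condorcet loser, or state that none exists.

none

Pairwise majorities:
Mbeki vs Chen: 7 to 8, Chen.
Mbeki vs Park: Mbeki, 9–6.
Chen vs Park: Chen is ranked higher on 2+5 = 7 ballots, Park on 8. Park wins 8–7.
Every nominee wins at least one matchup (Mbeki beats Park; Chen beats Mbeki; Park beats Chen), so there is no Condorcet loser.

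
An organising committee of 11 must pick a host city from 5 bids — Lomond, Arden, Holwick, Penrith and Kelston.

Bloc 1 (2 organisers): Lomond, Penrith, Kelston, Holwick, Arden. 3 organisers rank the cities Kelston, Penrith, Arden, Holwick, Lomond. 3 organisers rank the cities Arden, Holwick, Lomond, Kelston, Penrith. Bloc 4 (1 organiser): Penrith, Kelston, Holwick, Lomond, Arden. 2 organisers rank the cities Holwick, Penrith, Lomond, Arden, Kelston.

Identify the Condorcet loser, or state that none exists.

none

Pairwise majorities:
Lomond vs Arden: Arden wins 6–5.
Lomond–Holwick: Holwick 9–2.
Lomond vs Penrith: 5 to 6, Penrith.
Lomond vs Kelston: Lomond wins 7–4.
Arden vs Holwick: Arden is ranked higher on 3+3 = 6 ballots, Holwick on 5. Arden wins 6–5.
Arden vs Penrith: 3 for Arden, 8 for Penrith — Penrith by 8–3.
Arden vs Kelston: 5 to 6, Kelston.
Holwick vs Penrith: 5 to 6, Penrith.
Holwick vs Kelston: Holwick preferred on 3+2 = 5 ballots; Kelston wins 6–5.
Penrith vs Kelston: Kelston, 6–5.
Every city wins at least one matchup (Lomond beats Kelston; Arden beats Lomond; Holwick beats Lomond; Penrith beats Lomond; Kelston beats Arden), so there is no Condorcet loser.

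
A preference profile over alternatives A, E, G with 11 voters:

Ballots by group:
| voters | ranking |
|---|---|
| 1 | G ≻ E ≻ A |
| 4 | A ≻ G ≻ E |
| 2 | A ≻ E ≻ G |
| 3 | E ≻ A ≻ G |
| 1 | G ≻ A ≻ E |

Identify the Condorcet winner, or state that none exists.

Check each pair by majority over 11 ballots:
A vs E: A wins 7–4.
A–G: A 9–2.
E vs G: G, 6–5.
A defeats every rival head-to-head and is the Condorcet winner.

A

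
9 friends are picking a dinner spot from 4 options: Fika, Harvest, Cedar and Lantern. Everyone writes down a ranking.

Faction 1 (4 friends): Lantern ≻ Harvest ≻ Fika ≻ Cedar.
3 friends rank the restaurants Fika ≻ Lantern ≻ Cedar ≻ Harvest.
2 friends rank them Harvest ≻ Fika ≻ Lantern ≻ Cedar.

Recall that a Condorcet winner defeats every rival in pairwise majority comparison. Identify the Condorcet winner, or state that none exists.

none

Head-to-head results (9 friends):
Fika vs Harvest: 3 for Fika, 6 for Harvest — Harvest by 6–3.
Fika vs Cedar: Fika preferred on 4+3+2 = 9 ballots; Fika wins 9–0.
Fika vs Lantern: 5 to 4, Fika.
Harvest vs Cedar: Harvest is ranked higher on 4+2 = 6 ballots, Cedar on 3. Harvest wins 6–3.
Harvest vs Lantern: Harvest preferred on 2 ballots; Lantern wins 7–2.
Cedar vs Lantern: 0 to 9, Lantern.
Every restaurant loses at least once (Fika loses to Harvest; Harvest loses to Lantern; Cedar loses to Fika; Lantern loses to Fika). The majority relation contains the cycle Fika → Lantern → Harvest → Fika, so there is no Condorcet winner.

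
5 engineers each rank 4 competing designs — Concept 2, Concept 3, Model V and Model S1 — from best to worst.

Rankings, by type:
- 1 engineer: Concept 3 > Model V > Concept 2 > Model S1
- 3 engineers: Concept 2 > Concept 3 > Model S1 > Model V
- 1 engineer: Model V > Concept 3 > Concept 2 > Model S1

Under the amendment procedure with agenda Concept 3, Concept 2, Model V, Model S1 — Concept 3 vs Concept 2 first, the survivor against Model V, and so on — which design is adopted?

Round 1: Concept 3 vs Concept 2 — 2–3, Concept 2 advances.
Round 2: Concept 2 vs Model V — 3–2, Concept 2 advances.
Round 3: Concept 2 vs Model S1 — 5–0, Concept 2 advances.
Concept 2 survives the agenda.

Concept 2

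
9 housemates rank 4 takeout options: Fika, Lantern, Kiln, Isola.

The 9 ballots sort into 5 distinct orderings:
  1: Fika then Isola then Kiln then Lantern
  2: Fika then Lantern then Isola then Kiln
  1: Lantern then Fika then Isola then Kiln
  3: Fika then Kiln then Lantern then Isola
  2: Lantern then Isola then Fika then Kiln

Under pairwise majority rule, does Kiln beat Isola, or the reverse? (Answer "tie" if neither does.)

Ballots ranking Kiln above Isola: 3.
Ballots ranking Isola above Kiln: 9 − 3 = 6.
Isola wins the head-to-head 6–3.

Isola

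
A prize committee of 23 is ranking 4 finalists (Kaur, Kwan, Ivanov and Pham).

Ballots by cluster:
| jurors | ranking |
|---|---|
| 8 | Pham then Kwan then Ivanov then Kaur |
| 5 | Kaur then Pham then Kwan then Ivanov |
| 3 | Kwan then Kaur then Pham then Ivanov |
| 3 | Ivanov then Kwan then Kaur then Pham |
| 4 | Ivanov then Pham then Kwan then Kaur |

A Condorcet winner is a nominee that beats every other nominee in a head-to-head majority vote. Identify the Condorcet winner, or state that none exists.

Pairwise majorities:
Kaur vs Kwan: Kaur preferred on 5 ballots; Kwan wins 18–5.
Kaur vs Ivanov: Kaur is ranked higher on 5+3 = 8 ballots, Ivanov on 15. Ivanov wins 15–8.
Kaur vs Pham: Kaur preferred on 5+3+3 = 11 ballots; Pham wins 12–11.
Kwan vs Ivanov: Kwan preferred on 8+5+3 = 16 ballots; Kwan wins 16–7.
Kwan vs Pham: 6 to 17, Pham.
Ivanov vs Pham: 3+4 = 7 for Ivanov, 16 for Pham — Pham by 16–7.
Pham defeats every rival head-to-head and is the Condorcet winner.

Pham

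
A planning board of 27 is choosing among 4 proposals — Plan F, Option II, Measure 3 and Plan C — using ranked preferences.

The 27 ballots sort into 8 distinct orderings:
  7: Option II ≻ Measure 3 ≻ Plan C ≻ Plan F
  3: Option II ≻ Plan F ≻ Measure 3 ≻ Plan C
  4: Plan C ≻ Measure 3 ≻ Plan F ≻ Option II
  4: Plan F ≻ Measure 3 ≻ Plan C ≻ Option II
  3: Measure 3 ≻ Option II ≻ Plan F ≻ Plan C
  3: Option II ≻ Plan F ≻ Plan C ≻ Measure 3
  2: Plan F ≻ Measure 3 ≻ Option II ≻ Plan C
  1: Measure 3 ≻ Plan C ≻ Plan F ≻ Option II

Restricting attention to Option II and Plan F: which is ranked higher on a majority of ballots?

Option II

Ballots ranking Option II above Plan F: 7 + 3 + 3 + 3 = 16.
Ballots ranking Plan F above Option II: 27 − 16 = 11.
Option II wins the head-to-head 16–11.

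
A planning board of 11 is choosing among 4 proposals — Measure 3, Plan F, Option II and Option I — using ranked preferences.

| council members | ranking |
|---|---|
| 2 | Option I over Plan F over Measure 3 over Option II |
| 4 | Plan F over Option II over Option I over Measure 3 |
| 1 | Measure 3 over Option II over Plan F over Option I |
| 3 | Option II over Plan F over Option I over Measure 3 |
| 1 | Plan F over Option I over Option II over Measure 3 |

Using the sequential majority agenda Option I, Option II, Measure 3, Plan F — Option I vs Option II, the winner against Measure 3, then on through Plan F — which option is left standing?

Plan F

Round 1: Option I vs Option II — 3–8, Option II advances.
Round 2: Option II vs Measure 3 — 8–3, Option II advances.
Round 3: Option II vs Plan F — 4–7, Plan F advances.
The agenda winner is Plan F.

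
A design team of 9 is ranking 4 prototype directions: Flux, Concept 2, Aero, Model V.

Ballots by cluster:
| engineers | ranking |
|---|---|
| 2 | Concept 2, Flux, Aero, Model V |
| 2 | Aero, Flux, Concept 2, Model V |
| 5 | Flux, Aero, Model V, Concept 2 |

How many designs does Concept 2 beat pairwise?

0

Concept 2 against each rival (9 engineers):
Concept 2 vs Flux: Flux, 7–2.
Concept 2 vs Aero: Aero, 7–2.
Concept 2 vs Model V: Concept 2 is ranked higher on 2+2 = 4 ballots, Model V on 5. Model V wins 5–4.
Concept 2 beats no one; loses to Flux, Aero, Model V — 0 pairwise wins.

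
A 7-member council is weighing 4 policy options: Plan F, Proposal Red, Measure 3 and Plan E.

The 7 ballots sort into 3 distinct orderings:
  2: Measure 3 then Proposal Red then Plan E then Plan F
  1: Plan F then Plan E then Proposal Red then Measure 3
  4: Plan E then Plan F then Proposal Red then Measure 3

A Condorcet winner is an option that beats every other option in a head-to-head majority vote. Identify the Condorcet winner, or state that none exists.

Pairwise majorities:
Plan F vs Proposal Red: Plan F is ranked higher on 1+4 = 5 ballots, Proposal Red on 2. Plan F wins 5–2.
Plan F vs Measure 3: 5 to 2, Plan F.
Plan F vs Plan E: Plan F preferred on 1 ballot; Plan E wins 6–1.
Proposal Red vs Measure 3: 1+4 = 5 for Proposal Red, 2 for Measure 3 — Proposal Red by 5–2.
Proposal Red vs Plan E: Proposal Red is ranked higher on 2 ballots, Plan E on 5. Plan E wins 5–2.
Measure 3 vs Plan E: Measure 3 preferred on 2 ballots; Plan E wins 5–2.
Plan E beats each of Plan F, Proposal Red, Measure 3 — Plan E is the Condorcet winner.

Plan E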